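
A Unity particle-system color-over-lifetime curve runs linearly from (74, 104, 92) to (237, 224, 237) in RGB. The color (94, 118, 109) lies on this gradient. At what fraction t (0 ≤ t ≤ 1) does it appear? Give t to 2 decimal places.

0.12

Invert the lerp on the R channel (largest span, 163): t = (94 − 74) / (237 − 74) = 20/163 = 0.1227.
Check on G: (118 − 104)/(224 − 104) = 0.1167 ✓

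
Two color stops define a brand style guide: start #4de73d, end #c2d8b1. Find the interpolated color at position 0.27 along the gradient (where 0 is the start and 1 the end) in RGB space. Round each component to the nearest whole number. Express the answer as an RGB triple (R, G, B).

#4de73d → (77, 231, 61); #c2d8b1 → (194, 216, 177).
R = 77 + 0.27 × (194 − 77) = 77 + 0.27 × 117 = 108.59 → 109
G = 231 + 0.27 × (216 − 231) = 231 + 0.27 × -15 = 226.95 → 227
B = 61 + 0.27 × (177 − 61) = 61 + 0.27 × 116 = 92.32 → 92

(109, 227, 92)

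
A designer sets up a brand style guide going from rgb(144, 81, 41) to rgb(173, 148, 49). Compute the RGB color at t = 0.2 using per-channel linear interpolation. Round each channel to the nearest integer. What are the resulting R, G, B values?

(150, 94, 43)

R = 144 + 0.2 × (173 − 144) = 144 + 0.2 × 29 = 149.8 → 150
G = 81 + 0.2 × (148 − 81) = 81 + 0.2 × 67 = 94.4 → 94
B = 41 + 0.2 × (49 − 41) = 41 + 0.2 × 8 = 42.6 → 43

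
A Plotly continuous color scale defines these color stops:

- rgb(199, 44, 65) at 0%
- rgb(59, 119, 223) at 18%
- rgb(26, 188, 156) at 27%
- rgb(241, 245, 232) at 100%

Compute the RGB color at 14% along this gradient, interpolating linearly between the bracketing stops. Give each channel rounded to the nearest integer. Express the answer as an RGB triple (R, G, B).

14% lies between the 0% and 18% stops, so the local fraction is t = (14 − 0)/(18 − 0) = 14/18 ≈ 0.7778.
R = 199 + 0.7778 × (59 − 199) = 90.108 → 90
G = 44 + 0.7778 × (119 − 44) = 102.335 → 102
B = 65 + 0.7778 × (223 − 65) = 187.892 → 188

(90, 102, 188)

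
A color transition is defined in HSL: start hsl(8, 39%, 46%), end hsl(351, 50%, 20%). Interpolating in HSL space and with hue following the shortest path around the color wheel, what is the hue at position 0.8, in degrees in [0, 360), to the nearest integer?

Hue: 351 − 8 = 343°, but |343| > 180 so the shorter arc goes the other way: Δh = 343 − 360 = -17°.
H = 8 + 0.8 × (-17) = -5.6 → -6 → -6 mod 360 = 354°

354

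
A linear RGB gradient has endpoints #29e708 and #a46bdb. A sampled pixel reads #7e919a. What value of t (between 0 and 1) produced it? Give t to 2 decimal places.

Invert the lerp on the B channel (largest span, 211): t = (154 − 8) / (219 − 8) = 146/211 = 0.69194.
Check on R: (126 − 41)/(164 − 41) = 0.6911 ✓

0.69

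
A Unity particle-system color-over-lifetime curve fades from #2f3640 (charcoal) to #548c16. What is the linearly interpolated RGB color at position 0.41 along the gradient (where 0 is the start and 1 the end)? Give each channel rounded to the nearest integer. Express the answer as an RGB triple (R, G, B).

(62, 89, 47)

#2f3640 → (47, 54, 64); #548c16 → (84, 140, 22).
R = 47 + 0.41 × (84 − 47) = 47 + 0.41 × 37 = 62.17 → 62
G = 54 + 0.41 × (140 − 54) = 54 + 0.41 × 86 = 89.26 → 89
B = 64 + 0.41 × (22 − 64) = 64 + 0.41 × -42 = 46.78 → 47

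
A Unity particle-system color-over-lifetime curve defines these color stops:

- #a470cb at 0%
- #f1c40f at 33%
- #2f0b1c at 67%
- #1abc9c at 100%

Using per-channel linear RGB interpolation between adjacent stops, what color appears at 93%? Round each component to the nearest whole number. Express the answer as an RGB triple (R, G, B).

93% lies between the 67% and 100% stops, so the local fraction is t = (93 − 67)/(100 − 67) = 26/33 ≈ 0.7879.
#2f0b1c → (47, 11, 28); #1abc9c → (26, 188, 156).
R = 47 + 0.7879 × (26 − 47) = 30.454 → 30
G = 11 + 0.7879 × (188 − 11) = 150.458 → 150
B = 28 + 0.7879 × (156 − 28) = 128.851 → 129

(30, 150, 129)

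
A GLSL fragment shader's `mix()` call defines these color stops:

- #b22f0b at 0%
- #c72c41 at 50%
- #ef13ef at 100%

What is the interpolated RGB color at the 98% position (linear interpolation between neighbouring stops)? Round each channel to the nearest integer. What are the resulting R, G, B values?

(237, 20, 232)

98% lies between the 50% and 100% stops, so the local fraction is t = (98 − 50)/(100 − 50) = 48/50 ≈ 0.96.
#c72c41 → (199, 44, 65); #ef13ef → (239, 19, 239).
R = 199 + 0.96 × (239 − 199) = 237.4 → 237
G = 44 + 0.96 × (19 − 44) = 20 → 20
B = 65 + 0.96 × (239 − 65) = 232.04 → 232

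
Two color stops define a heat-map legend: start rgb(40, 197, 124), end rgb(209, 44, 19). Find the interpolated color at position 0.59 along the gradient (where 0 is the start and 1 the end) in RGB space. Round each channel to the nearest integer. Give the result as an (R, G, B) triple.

R = 40 + 0.59 × (209 − 40) = 40 + 0.59 × 169 = 139.71 → 140
G = 197 + 0.59 × (44 − 197) = 197 + 0.59 × -153 = 106.73 → 107
B = 124 + 0.59 × (19 − 124) = 124 + 0.59 × -105 = 62.05 → 62

(140, 107, 62)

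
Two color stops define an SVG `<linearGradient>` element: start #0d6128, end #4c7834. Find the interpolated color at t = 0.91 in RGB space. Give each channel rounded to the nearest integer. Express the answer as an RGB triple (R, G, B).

(70, 118, 51)

#0d6128 → (13, 97, 40); #4c7834 → (76, 120, 52).
R = 13 + 0.91 × (76 − 13) = 13 + 0.91 × 63 = 70.33 → 70
G = 97 + 0.91 × (120 − 97) = 97 + 0.91 × 23 = 117.93 → 118
B = 40 + 0.91 × (52 − 40) = 40 + 0.91 × 12 = 50.92 → 51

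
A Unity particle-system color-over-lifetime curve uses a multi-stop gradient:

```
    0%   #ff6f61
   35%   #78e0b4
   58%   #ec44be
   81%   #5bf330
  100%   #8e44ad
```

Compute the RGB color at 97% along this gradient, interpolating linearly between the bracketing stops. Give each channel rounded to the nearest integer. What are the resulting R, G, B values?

97% lies between the 81% and 100% stops, so the local fraction is t = (97 − 81)/(100 − 81) = 16/19 ≈ 0.8421.
#5bf330 → (91, 243, 48); #8e44ad → (142, 68, 173).
R = 91 + 0.8421 × (142 − 91) = 133.947 → 134
G = 243 + 0.8421 × (68 − 243) = 95.632 → 96
B = 48 + 0.8421 × (173 − 48) = 153.262 → 153

(134, 96, 153)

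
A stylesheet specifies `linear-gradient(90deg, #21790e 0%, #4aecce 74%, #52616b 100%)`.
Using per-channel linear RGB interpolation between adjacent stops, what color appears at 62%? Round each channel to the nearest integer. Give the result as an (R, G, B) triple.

(67, 217, 175)

62% lies between the 0% and 74% stops, so the local fraction is t = (62 − 0)/(74 − 0) = 62/74 ≈ 0.8378.
#21790e → (33, 121, 14); #4aecce → (74, 236, 206).
R = 33 + 0.8378 × (74 − 33) = 67.35 → 67
G = 121 + 0.8378 × (236 − 121) = 217.347 → 217
B = 14 + 0.8378 × (206 − 14) = 174.858 → 175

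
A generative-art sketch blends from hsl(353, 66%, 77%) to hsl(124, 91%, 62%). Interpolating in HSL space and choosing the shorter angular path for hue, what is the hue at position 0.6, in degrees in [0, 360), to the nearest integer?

Hue: 124 − 353 = -229°, but |-229| > 180 so the shorter arc goes the other way: Δh = -229 + 360 = 131°.
H = 353 + 0.6 × (131) = 431.6 → 432 → 432 mod 360 = 72°

72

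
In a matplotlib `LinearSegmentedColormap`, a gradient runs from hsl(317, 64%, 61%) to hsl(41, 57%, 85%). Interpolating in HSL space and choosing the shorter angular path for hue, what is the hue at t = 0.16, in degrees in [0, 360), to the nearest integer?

Hue: 41 − 317 = -276°, but |-276| > 180 so the shorter arc goes the other way: Δh = -276 + 360 = 84°.
H = 317 + 0.16 × (84) = 330.44 → 330°

330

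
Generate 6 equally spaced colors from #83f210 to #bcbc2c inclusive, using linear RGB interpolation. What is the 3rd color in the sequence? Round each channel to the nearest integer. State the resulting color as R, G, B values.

(154, 220, 27)

With 6 swatches and endpoints inclusive, swatch 3 sits at t = (3 − 1)/(6 − 1) = 2/5 ≈ 0.4.
#83f210 → (131, 242, 16); #bcbc2c → (188, 188, 44).
R = 131 + 0.4 × (188 − 131) = 153.8 → 154
G = 242 + 0.4 × (188 − 242) = 220.4 → 220
B = 16 + 0.4 × (44 − 16) = 27.2 → 27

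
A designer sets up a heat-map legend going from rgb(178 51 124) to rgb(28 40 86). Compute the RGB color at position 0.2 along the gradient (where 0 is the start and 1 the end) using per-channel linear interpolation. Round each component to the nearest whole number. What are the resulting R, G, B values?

(148, 49, 116)

R = 178 + 0.2 × (28 − 178) = 178 + 0.2 × -150 = 148 → 148
G = 51 + 0.2 × (40 − 51) = 51 + 0.2 × -11 = 48.8 → 49
B = 124 + 0.2 × (86 − 124) = 124 + 0.2 × -38 = 116.4 → 116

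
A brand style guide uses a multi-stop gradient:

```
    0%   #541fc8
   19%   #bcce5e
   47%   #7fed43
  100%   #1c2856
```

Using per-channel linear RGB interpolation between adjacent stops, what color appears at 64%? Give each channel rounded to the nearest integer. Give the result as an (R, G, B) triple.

(95, 174, 73)

64% lies between the 47% and 100% stops, so the local fraction is t = (64 − 47)/(100 − 47) = 17/53 ≈ 0.3208.
#7fed43 → (127, 237, 67); #1c2856 → (28, 40, 86).
R = 127 + 0.3208 × (28 − 127) = 95.241 → 95
G = 237 + 0.3208 × (40 − 237) = 173.802 → 174
B = 67 + 0.3208 × (86 − 67) = 73.095 → 73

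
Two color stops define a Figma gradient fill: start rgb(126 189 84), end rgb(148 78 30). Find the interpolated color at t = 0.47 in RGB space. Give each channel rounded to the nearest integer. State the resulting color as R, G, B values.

R = 126 + 0.47 × (148 − 126) = 126 + 0.47 × 22 = 136.34 → 136
G = 189 + 0.47 × (78 − 189) = 189 + 0.47 × -111 = 136.83 → 137
B = 84 + 0.47 × (30 − 84) = 84 + 0.47 × -54 = 58.62 → 59
So the blended color is (136, 137, 59), about #88893b.

(136, 137, 59)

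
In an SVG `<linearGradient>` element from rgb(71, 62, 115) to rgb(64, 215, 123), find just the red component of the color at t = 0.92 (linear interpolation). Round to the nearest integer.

R = 71 + 0.92 × (64 − 71) = 64.56 → 65

65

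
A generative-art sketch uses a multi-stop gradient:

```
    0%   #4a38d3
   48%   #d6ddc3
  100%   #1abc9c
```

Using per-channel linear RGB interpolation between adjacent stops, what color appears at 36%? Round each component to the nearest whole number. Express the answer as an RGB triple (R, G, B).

(179, 180, 199)

36% lies between the 0% and 48% stops, so the local fraction is t = (36 − 0)/(48 − 0) = 36/48 ≈ 0.75.
#4a38d3 → (74, 56, 211); #d6ddc3 → (214, 221, 195).
R = 74 + 0.75 × (214 − 74) = 179 → 179
G = 56 + 0.75 × (221 − 56) = 179.75 → 180
B = 211 + 0.75 × (195 − 211) = 199 → 199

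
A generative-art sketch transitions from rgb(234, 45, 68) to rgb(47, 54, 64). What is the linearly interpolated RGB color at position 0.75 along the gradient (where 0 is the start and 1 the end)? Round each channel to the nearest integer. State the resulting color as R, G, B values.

R = 234 + 0.75 × (47 − 234) = 234 + 0.75 × -187 = 93.75 → 94
G = 45 + 0.75 × (54 − 45) = 45 + 0.75 × 9 = 51.75 → 52
B = 68 + 0.75 × (64 − 68) = 68 + 0.75 × -4 = 65 → 65

(94, 52, 65)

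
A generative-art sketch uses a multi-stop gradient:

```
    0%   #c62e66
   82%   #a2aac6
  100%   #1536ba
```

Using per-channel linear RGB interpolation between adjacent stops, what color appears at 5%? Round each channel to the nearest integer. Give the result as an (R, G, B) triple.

5% lies between the 0% and 82% stops, so the local fraction is t = (5 − 0)/(82 − 0) = 5/82 ≈ 0.061.
#c62e66 → (198, 46, 102); #a2aac6 → (162, 170, 198).
R = 198 + 0.061 × (162 − 198) = 195.804 → 196
G = 46 + 0.061 × (170 − 46) = 53.564 → 54
B = 102 + 0.061 × (198 − 102) = 107.856 → 108

(196, 54, 108)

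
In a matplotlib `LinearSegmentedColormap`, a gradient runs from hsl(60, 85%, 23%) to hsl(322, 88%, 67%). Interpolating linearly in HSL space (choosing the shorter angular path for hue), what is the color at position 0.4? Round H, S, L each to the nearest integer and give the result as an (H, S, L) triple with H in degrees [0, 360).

(21, 86, 41)

Hue: 322 − 60 = 262°, but |262| > 180 so the shorter arc goes the other way: Δh = 262 − 360 = -98°.
H = 60 + 0.4 × (-98) = 20.8 → 21°
S = 85 + 0.4 × (88 − 85) = 86.2 → 86%
L = 23 + 0.4 × (67 − 23) = 40.6 → 41%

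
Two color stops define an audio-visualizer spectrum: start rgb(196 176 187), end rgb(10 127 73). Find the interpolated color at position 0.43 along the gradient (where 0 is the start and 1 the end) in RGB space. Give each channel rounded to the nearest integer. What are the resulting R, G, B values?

(116, 155, 138)

R = 196 + 0.43 × (10 − 196) = 196 + 0.43 × -186 = 116.02 → 116
G = 176 + 0.43 × (127 − 176) = 176 + 0.43 × -49 = 154.93 → 155
B = 187 + 0.43 × (73 − 187) = 187 + 0.43 × -114 = 137.98 → 138
So the blended color is (116, 155, 138), about #749b8a.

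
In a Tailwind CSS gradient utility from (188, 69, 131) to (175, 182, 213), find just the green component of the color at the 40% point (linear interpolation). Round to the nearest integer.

G = 69 + 0.4 × (182 − 69) = 114.2 → 114

114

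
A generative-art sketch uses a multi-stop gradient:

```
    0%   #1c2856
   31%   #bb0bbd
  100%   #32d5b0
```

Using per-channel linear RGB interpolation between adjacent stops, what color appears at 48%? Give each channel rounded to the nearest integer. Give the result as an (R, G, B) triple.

48% lies between the 31% and 100% stops, so the local fraction is t = (48 − 31)/(100 − 31) = 17/69 ≈ 0.2464.
#bb0bbd → (187, 11, 189); #32d5b0 → (50, 213, 176).
R = 187 + 0.2464 × (50 − 187) = 153.243 → 153
G = 11 + 0.2464 × (213 − 11) = 60.773 → 61
B = 189 + 0.2464 × (176 − 189) = 185.797 → 186

(153, 61, 186)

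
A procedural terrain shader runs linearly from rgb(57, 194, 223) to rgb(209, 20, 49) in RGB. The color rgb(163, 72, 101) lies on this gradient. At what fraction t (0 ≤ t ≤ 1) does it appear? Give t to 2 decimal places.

0.70

Invert the lerp on the G channel (largest span, 174): t = (72 − 194) / (20 − 194) = -122/-174 = 0.70115.
Check on R: (163 − 57)/(209 − 57) = 0.6974 ✓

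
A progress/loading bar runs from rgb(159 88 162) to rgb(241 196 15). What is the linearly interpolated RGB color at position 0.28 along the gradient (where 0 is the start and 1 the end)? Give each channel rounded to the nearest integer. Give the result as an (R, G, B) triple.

R = 159 + 0.28 × (241 − 159) = 159 + 0.28 × 82 = 181.96 → 182
G = 88 + 0.28 × (196 − 88) = 88 + 0.28 × 108 = 118.24 → 118
B = 162 + 0.28 × (15 − 162) = 162 + 0.28 × -147 = 120.84 → 121

(182, 118, 121)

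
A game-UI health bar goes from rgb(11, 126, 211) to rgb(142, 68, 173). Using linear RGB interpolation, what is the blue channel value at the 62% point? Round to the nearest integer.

B = 211 + 0.62 × (173 − 211) = 187.44 → 187

187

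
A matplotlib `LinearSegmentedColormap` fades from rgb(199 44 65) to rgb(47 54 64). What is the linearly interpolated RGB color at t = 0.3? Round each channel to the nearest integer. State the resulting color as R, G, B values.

R = 199 + 0.3 × (47 − 199) = 199 + 0.3 × -152 = 153.4 → 153
G = 44 + 0.3 × (54 − 44) = 44 + 0.3 × 10 = 47 → 47
B = 65 + 0.3 × (64 − 65) = 65 + 0.3 × -1 = 64.7 → 65

(153, 47, 65)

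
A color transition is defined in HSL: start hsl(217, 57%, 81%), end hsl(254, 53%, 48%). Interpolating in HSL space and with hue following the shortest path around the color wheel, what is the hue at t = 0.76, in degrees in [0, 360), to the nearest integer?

245

Hue arc: Δh = 254 − 217 = 37° (|Δh| ≤ 180, already the shorter path).
H = 217 + 0.76 × (37) = 245.12 → 245°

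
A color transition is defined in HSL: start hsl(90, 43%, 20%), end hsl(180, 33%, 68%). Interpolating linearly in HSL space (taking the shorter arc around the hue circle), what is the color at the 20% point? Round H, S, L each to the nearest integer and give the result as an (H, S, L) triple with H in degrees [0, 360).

(108, 41, 30)

Hue arc: Δh = 180 − 90 = 90° (|Δh| ≤ 180, already the shorter path).
H = 90 + 0.2 × (90) = 108 → 108°
S = 43 + 0.2 × (33 − 43) = 41 → 41%
L = 20 + 0.2 × (68 − 20) = 29.6 → 30%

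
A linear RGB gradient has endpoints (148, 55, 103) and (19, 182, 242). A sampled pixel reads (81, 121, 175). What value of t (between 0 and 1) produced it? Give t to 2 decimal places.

Invert the lerp on the B channel (largest span, 139): t = (175 − 103) / (242 − 103) = 72/139 = 0.51799.
Check on R: (81 − 148)/(19 − 148) = 0.5194 ✓

0.52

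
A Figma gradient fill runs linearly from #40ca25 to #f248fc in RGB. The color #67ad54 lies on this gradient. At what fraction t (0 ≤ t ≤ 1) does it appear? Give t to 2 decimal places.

Invert the lerp on the B channel (largest span, 215): t = (84 − 37) / (252 − 37) = 47/215 = 0.2186.
Check on R: (103 − 64)/(242 − 64) = 0.2191 ✓

0.22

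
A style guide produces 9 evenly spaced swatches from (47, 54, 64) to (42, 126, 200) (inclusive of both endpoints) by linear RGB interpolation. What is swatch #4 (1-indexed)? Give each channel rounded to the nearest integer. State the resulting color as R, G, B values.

With 9 swatches and endpoints inclusive, swatch 4 sits at t = (4 − 1)/(9 − 1) = 3/8 ≈ 0.375.
R = 47 + 0.375 × (42 − 47) = 45.125 → 45
G = 54 + 0.375 × (126 − 54) = 81 → 81
B = 64 + 0.375 × (200 − 64) = 115 → 115

(45, 81, 115)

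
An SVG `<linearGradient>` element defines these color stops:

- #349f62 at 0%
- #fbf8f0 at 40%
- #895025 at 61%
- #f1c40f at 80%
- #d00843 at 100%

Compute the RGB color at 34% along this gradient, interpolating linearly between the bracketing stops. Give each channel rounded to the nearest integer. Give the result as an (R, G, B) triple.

34% lies between the 0% and 40% stops, so the local fraction is t = (34 − 0)/(40 − 0) = 34/40 ≈ 0.85.
#349f62 → (52, 159, 98); #fbf8f0 → (251, 248, 240).
R = 52 + 0.85 × (251 − 52) = 221.15 → 221
G = 159 + 0.85 × (248 − 159) = 234.65 → 235
B = 98 + 0.85 × (240 − 98) = 218.7 → 219

(221, 235, 219)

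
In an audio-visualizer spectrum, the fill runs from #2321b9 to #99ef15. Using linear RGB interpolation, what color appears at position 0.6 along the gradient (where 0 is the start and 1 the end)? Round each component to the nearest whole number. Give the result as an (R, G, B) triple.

#2321b9 → (35, 33, 185); #99ef15 → (153, 239, 21).
R = 35 + 0.6 × (153 − 35) = 35 + 0.6 × 118 = 105.8 → 106
G = 33 + 0.6 × (239 − 33) = 33 + 0.6 × 206 = 156.6 → 157
B = 185 + 0.6 × (21 − 185) = 185 + 0.6 × -164 = 86.6 → 87

(106, 157, 87)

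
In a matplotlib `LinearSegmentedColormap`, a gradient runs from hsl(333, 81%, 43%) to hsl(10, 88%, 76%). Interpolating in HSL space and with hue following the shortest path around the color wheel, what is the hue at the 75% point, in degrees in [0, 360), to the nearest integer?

Hue: 10 − 333 = -323°, but |-323| > 180 so the shorter arc goes the other way: Δh = -323 + 360 = 37°.
H = 333 + 0.75 × (37) = 360.75 → 361 → 361 mod 360 = 1°

1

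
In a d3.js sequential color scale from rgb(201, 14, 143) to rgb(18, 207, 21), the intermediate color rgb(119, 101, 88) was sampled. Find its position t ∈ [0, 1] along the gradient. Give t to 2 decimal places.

Invert the lerp on the G channel (largest span, 193): t = (101 − 14) / (207 − 14) = 87/193 = 0.45078.
Check on R: (119 − 201)/(18 − 201) = 0.4481 ✓

0.45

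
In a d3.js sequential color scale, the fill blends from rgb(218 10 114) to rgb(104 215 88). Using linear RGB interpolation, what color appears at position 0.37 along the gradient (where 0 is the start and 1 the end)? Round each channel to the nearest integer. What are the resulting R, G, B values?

R = 218 + 0.37 × (104 − 218) = 218 + 0.37 × -114 = 175.82 → 176
G = 10 + 0.37 × (215 − 10) = 10 + 0.37 × 205 = 85.85 → 86
B = 114 + 0.37 × (88 − 114) = 114 + 0.37 × -26 = 104.38 → 104

(176, 86, 104)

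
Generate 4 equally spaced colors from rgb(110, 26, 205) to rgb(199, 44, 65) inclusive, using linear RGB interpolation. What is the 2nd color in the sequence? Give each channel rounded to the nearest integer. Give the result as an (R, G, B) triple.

(140, 32, 158)

With 4 swatches and endpoints inclusive, swatch 2 sits at t = (2 − 1)/(4 − 1) = 1/3 ≈ 0.3333.
R = 110 + 0.3333 × (199 − 110) = 139.664 → 140
G = 26 + 0.3333 × (44 − 26) = 31.999 → 32
B = 205 + 0.3333 × (65 − 205) = 158.338 → 158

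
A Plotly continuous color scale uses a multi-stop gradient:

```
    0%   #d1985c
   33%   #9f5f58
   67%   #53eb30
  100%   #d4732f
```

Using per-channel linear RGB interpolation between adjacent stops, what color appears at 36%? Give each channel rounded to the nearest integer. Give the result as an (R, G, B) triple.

36% lies between the 33% and 67% stops, so the local fraction is t = (36 − 33)/(67 − 33) = 3/34 ≈ 0.0882.
#9f5f58 → (159, 95, 88); #53eb30 → (83, 235, 48).
R = 159 + 0.0882 × (83 − 159) = 152.297 → 152
G = 95 + 0.0882 × (235 − 95) = 107.348 → 107
B = 88 + 0.0882 × (48 − 88) = 84.472 → 84

(152, 107, 84)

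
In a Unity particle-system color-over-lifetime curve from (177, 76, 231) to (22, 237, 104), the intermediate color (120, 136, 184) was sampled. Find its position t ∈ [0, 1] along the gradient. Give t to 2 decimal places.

Invert the lerp on the G channel (largest span, 161): t = (136 − 76) / (237 − 76) = 60/161 = 0.37267.
Check on R: (120 − 177)/(22 − 177) = 0.3677 ✓

0.37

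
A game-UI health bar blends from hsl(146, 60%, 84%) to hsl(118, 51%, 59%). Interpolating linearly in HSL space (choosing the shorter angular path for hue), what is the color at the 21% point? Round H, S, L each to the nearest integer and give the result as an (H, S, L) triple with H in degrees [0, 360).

(140, 58, 79)

Hue arc: Δh = 118 − 146 = -28° (|Δh| ≤ 180, already the shorter path).
H = 146 + 0.21 × (-28) = 140.12 → 140°
S = 60 + 0.21 × (51 − 60) = 58.11 → 58%
L = 84 + 0.21 × (59 − 84) = 78.75 → 79%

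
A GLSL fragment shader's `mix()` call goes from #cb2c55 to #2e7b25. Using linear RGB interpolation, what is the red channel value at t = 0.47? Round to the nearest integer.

R₁ = 203 (from #cb2c55), R₂ = 46 (from #2e7b25).
R = 203 + 0.47 × (46 − 203) = 129.21 → 129

129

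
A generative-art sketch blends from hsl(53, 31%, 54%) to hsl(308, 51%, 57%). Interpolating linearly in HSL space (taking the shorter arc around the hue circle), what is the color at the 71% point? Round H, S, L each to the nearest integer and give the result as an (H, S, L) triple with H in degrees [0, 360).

(338, 45, 56)

Hue: 308 − 53 = 255°, but |255| > 180 so the shorter arc goes the other way: Δh = 255 − 360 = -105°.
H = 53 + 0.71 × (-105) = -21.55 → -22 → -22 mod 360 = 338°
S = 31 + 0.71 × (51 − 31) = 45.2 → 45%
L = 54 + 0.71 × (57 − 54) = 56.13 → 56%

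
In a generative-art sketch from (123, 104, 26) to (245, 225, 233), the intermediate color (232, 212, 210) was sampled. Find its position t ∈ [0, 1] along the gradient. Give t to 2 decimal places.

0.89

Invert the lerp on the B channel (largest span, 207): t = (210 − 26) / (233 − 26) = 184/207 = 0.88889.
Check on R: (232 − 123)/(245 − 123) = 0.8934 ✓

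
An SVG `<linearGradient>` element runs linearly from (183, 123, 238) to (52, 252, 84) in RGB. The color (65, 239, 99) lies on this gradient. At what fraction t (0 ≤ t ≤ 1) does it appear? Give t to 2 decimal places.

Invert the lerp on the B channel (largest span, 154): t = (99 − 238) / (84 − 238) = -139/-154 = 0.9026.
Check on R: (65 − 183)/(52 − 183) = 0.9008 ✓

0.90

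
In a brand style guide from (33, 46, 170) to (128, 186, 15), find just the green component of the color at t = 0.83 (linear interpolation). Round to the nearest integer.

162

G = 46 + 0.83 × (186 − 46) = 162.2 → 162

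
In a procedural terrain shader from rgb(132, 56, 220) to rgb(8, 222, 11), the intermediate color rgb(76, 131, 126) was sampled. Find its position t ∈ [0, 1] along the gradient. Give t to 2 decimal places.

0.45

Invert the lerp on the B channel (largest span, 209): t = (126 − 220) / (11 − 220) = -94/-209 = 0.44976.
Check on R: (76 − 132)/(8 − 132) = 0.4516 ✓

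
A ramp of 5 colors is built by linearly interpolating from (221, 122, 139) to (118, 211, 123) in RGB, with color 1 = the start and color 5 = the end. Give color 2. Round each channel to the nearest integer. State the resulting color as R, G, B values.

With 5 swatches and endpoints inclusive, swatch 2 sits at t = (2 − 1)/(5 − 1) = 1/4 ≈ 0.25.
R = 221 + 0.25 × (118 − 221) = 195.25 → 195
G = 122 + 0.25 × (211 − 122) = 144.25 → 144
B = 139 + 0.25 × (123 − 139) = 135 → 135

(195, 144, 135)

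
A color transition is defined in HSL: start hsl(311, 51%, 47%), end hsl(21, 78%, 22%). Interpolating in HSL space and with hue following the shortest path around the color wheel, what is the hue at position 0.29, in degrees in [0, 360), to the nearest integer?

331

Hue: 21 − 311 = -290°, but |-290| > 180 so the shorter arc goes the other way: Δh = -290 + 360 = 70°.
H = 311 + 0.29 × (70) = 331.3 → 331°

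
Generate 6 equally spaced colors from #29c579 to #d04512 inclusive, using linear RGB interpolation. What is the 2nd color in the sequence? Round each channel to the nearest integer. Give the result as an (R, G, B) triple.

With 6 swatches and endpoints inclusive, swatch 2 sits at t = (2 − 1)/(6 − 1) = 1/5 ≈ 0.2.
#29c579 → (41, 197, 121); #d04512 → (208, 69, 18).
R = 41 + 0.2 × (208 − 41) = 74.4 → 74
G = 197 + 0.2 × (69 − 197) = 171.4 → 171
B = 121 + 0.2 × (18 − 121) = 100.4 → 100

(74, 171, 100)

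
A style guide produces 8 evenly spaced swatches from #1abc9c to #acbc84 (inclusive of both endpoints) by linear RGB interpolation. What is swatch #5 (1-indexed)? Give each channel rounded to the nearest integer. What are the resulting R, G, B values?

(109, 188, 142)

With 8 swatches and endpoints inclusive, swatch 5 sits at t = (5 − 1)/(8 − 1) = 4/7 ≈ 0.5714.
#1abc9c → (26, 188, 156); #acbc84 → (172, 188, 132).
R = 26 + 0.5714 × (172 − 26) = 109.424 → 109
G = 188 + 0.5714 × (188 − 188) = 188 → 188
B = 156 + 0.5714 × (132 − 156) = 142.286 → 142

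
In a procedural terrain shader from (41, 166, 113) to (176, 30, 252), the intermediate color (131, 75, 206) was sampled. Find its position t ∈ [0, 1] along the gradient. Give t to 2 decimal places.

0.67

Invert the lerp on the B channel (largest span, 139): t = (206 − 113) / (252 − 113) = 93/139 = 0.66906.
Check on R: (131 − 41)/(176 − 41) = 0.6667 ✓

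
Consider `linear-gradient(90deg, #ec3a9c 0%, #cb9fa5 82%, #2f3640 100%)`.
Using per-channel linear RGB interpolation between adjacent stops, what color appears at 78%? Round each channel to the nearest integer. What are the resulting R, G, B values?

(205, 154, 165)

78% lies between the 0% and 82% stops, so the local fraction is t = (78 − 0)/(82 − 0) = 78/82 ≈ 0.9512.
#ec3a9c → (236, 58, 156); #cb9fa5 → (203, 159, 165).
R = 236 + 0.9512 × (203 − 236) = 204.61 → 205
G = 58 + 0.9512 × (159 − 58) = 154.071 → 154
B = 156 + 0.9512 × (165 − 156) = 164.561 → 165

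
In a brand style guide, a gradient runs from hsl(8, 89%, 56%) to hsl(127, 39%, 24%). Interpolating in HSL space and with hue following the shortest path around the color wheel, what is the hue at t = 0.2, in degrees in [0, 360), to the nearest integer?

32

Hue arc: Δh = 127 − 8 = 119° (|Δh| ≤ 180, already the shorter path).
H = 8 + 0.2 × (119) = 31.8 → 32°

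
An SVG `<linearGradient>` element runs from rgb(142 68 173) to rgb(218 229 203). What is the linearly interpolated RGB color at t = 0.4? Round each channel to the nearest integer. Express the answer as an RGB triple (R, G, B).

(172, 132, 185)

R = 142 + 0.4 × (218 − 142) = 142 + 0.4 × 76 = 172.4 → 172
G = 68 + 0.4 × (229 − 68) = 68 + 0.4 × 161 = 132.4 → 132
B = 173 + 0.4 × (203 − 173) = 173 + 0.4 × 30 = 185 → 185
So the blended color is (172, 132, 185), about #ac84b9.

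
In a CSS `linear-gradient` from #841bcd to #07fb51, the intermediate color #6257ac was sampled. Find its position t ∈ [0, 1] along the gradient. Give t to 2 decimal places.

Invert the lerp on the G channel (largest span, 224): t = (87 − 27) / (251 − 27) = 60/224 = 0.26786.
Check on R: (98 − 132)/(7 − 132) = 0.272 ✓

0.27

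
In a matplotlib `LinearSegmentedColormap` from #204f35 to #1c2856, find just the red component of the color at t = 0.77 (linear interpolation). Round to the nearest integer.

R₁ = 32 (from #204f35), R₂ = 28 (from #1c2856).
R = 32 + 0.77 × (28 − 32) = 28.92 → 29

29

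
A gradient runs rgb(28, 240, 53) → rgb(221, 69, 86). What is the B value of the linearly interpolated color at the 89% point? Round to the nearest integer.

82

B = 53 + 0.89 × (86 − 53) = 82.37 → 82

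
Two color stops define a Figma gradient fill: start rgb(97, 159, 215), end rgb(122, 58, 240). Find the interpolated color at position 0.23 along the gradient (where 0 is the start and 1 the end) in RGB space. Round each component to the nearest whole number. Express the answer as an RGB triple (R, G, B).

R = 97 + 0.23 × (122 − 97) = 97 + 0.23 × 25 = 102.75 → 103
G = 159 + 0.23 × (58 − 159) = 159 + 0.23 × -101 = 135.77 → 136
B = 215 + 0.23 × (240 − 215) = 215 + 0.23 × 25 = 220.75 → 221
So the blended color is (103, 136, 221), about #6788dd.

(103, 136, 221)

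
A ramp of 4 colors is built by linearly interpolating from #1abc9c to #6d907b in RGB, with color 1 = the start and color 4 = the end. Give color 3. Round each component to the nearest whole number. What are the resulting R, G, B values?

With 4 swatches and endpoints inclusive, swatch 3 sits at t = (3 − 1)/(4 − 1) = 2/3 ≈ 0.6667.
#1abc9c → (26, 188, 156); #6d907b → (109, 144, 123).
R = 26 + 0.6667 × (109 − 26) = 81.336 → 81
G = 188 + 0.6667 × (144 − 188) = 158.665 → 159
B = 156 + 0.6667 × (123 − 156) = 133.999 → 134

(81, 159, 134)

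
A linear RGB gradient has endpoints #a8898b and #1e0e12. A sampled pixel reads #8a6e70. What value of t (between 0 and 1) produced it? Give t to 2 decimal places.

Invert the lerp on the R channel (largest span, 138): t = (138 − 168) / (30 − 168) = -30/-138 = 0.21739.
Check on G: (110 − 137)/(14 − 137) = 0.2195 ✓

0.22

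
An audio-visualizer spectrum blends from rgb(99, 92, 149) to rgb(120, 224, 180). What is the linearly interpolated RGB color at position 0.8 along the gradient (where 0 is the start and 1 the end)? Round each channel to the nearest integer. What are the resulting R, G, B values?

(116, 198, 174)

R = 99 + 0.8 × (120 − 99) = 99 + 0.8 × 21 = 115.8 → 116
G = 92 + 0.8 × (224 − 92) = 92 + 0.8 × 132 = 197.6 → 198
B = 149 + 0.8 × (180 − 149) = 149 + 0.8 × 31 = 173.8 → 174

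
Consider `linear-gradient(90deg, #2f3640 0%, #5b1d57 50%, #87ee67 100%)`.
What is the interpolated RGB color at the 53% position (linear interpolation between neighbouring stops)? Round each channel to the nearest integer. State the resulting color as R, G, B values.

53% lies between the 50% and 100% stops, so the local fraction is t = (53 − 50)/(100 − 50) = 3/50 ≈ 0.06.
#5b1d57 → (91, 29, 87); #87ee67 → (135, 238, 103).
R = 91 + 0.06 × (135 − 91) = 93.64 → 94
G = 29 + 0.06 × (238 − 29) = 41.54 → 42
B = 87 + 0.06 × (103 − 87) = 87.96 → 88

(94, 42, 88)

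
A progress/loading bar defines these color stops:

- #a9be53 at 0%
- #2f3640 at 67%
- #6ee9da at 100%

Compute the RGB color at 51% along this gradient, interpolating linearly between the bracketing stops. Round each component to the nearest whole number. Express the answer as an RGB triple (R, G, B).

51% lies between the 0% and 67% stops, so the local fraction is t = (51 − 0)/(67 − 0) = 51/67 ≈ 0.7612.
#a9be53 → (169, 190, 83); #2f3640 → (47, 54, 64).
R = 169 + 0.7612 × (47 − 169) = 76.134 → 76
G = 190 + 0.7612 × (54 − 190) = 86.477 → 86
B = 83 + 0.7612 × (64 − 83) = 68.537 → 69

(76, 86, 69)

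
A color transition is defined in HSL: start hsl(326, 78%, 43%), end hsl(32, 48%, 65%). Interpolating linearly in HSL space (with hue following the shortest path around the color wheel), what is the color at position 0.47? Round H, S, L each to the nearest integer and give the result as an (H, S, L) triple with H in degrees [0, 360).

(357, 64, 53)

Hue: 32 − 326 = -294°, but |-294| > 180 so the shorter arc goes the other way: Δh = -294 + 360 = 66°.
H = 326 + 0.47 × (66) = 357.02 → 357°
S = 78 + 0.47 × (48 − 78) = 63.9 → 64%
L = 43 + 0.47 × (65 − 43) = 53.34 → 53%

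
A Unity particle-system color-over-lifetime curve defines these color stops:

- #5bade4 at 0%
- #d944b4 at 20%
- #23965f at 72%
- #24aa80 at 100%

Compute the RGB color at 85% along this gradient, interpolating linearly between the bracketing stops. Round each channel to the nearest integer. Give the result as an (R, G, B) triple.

85% lies between the 72% and 100% stops, so the local fraction is t = (85 − 72)/(100 − 72) = 13/28 ≈ 0.4643.
#23965f → (35, 150, 95); #24aa80 → (36, 170, 128).
R = 35 + 0.4643 × (36 − 35) = 35.464 → 35
G = 150 + 0.4643 × (170 − 150) = 159.286 → 159
B = 95 + 0.4643 × (128 − 95) = 110.322 → 110

(35, 159, 110)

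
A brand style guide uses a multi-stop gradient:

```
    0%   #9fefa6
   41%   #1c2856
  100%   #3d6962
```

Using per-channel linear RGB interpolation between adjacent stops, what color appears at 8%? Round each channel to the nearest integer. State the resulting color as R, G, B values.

(133, 200, 150)

8% lies between the 0% and 41% stops, so the local fraction is t = (8 − 0)/(41 − 0) = 8/41 ≈ 0.1951.
#9fefa6 → (159, 239, 166); #1c2856 → (28, 40, 86).
R = 159 + 0.1951 × (28 − 159) = 133.442 → 133
G = 239 + 0.1951 × (40 − 239) = 200.175 → 200
B = 166 + 0.1951 × (86 − 166) = 150.392 → 150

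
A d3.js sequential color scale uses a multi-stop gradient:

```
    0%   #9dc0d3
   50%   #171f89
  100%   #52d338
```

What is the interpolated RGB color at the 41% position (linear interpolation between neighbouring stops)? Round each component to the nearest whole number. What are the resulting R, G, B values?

41% lies between the 0% and 50% stops, so the local fraction is t = (41 − 0)/(50 − 0) = 41/50 ≈ 0.82.
#9dc0d3 → (157, 192, 211); #171f89 → (23, 31, 137).
R = 157 + 0.82 × (23 − 157) = 47.12 → 47
G = 192 + 0.82 × (31 − 192) = 59.98 → 60
B = 211 + 0.82 × (137 − 211) = 150.32 → 150

(47, 60, 150)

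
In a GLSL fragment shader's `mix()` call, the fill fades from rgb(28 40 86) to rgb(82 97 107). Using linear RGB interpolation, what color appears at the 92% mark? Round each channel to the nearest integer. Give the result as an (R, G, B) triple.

(78, 92, 105)

92% corresponds to t = 0.92.
R = 28 + 0.92 × (82 − 28) = 28 + 0.92 × 54 = 77.68 → 78
G = 40 + 0.92 × (97 − 40) = 40 + 0.92 × 57 = 92.44 → 92
B = 86 + 0.92 × (107 − 86) = 86 + 0.92 × 21 = 105.32 → 105
So the blended color is (78, 92, 105), about #4e5c69.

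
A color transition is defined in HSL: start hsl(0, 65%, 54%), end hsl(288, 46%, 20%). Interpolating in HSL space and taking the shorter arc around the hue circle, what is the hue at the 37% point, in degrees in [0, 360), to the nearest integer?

Hue: 288 − 0 = 288°, but |288| > 180 so the shorter arc goes the other way: Δh = 288 − 360 = -72°.
H = 0 + 0.37 × (-72) = -26.64 → -27 → -27 mod 360 = 333°

333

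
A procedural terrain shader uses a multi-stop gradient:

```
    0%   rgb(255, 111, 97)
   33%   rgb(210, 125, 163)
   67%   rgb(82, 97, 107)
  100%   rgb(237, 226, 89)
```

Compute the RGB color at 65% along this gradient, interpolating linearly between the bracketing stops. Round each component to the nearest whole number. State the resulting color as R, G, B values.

(90, 99, 110)

65% lies between the 33% and 67% stops, so the local fraction is t = (65 − 33)/(67 − 33) = 32/34 ≈ 0.9412.
R = 210 + 0.9412 × (82 − 210) = 89.526 → 90
G = 125 + 0.9412 × (97 − 125) = 98.646 → 99
B = 163 + 0.9412 × (107 − 163) = 110.293 → 110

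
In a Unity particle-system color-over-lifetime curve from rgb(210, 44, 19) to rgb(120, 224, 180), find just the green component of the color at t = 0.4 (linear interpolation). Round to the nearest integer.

116

G = 44 + 0.4 × (224 − 44) = 116 → 116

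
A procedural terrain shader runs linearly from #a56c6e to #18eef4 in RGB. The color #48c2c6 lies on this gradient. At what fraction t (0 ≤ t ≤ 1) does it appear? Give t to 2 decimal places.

Invert the lerp on the R channel (largest span, 141): t = (72 − 165) / (24 − 165) = -93/-141 = 0.65957.
Check on G: (194 − 108)/(238 − 108) = 0.6615 ✓

0.66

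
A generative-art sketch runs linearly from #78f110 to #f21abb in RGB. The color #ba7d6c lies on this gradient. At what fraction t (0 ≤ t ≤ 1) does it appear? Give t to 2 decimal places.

0.54

Invert the lerp on the G channel (largest span, 215): t = (125 − 241) / (26 − 241) = -116/-215 = 0.53953.
Check on R: (186 − 120)/(242 − 120) = 0.541 ✓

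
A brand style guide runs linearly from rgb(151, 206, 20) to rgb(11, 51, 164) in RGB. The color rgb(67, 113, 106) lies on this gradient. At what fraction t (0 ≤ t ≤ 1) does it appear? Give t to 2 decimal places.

0.60

Invert the lerp on the G channel (largest span, 155): t = (113 − 206) / (51 − 206) = -93/-155 = 0.6.
Check on R: (67 − 151)/(11 − 151) = 0.6 ✓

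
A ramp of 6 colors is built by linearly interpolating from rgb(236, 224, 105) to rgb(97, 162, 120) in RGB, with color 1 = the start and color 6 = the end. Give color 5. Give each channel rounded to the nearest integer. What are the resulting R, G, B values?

With 6 swatches and endpoints inclusive, swatch 5 sits at t = (5 − 1)/(6 − 1) = 4/5 ≈ 0.8.
R = 236 + 0.8 × (97 − 236) = 124.8 → 125
G = 224 + 0.8 × (162 − 224) = 174.4 → 174
B = 105 + 0.8 × (120 − 105) = 117 → 117

(125, 174, 117)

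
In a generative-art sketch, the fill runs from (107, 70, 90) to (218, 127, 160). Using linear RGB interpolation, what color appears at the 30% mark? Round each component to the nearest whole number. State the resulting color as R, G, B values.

(140, 87, 111)

30% corresponds to t = 0.3.
R = 107 + 0.3 × (218 − 107) = 107 + 0.3 × 111 = 140.3 → 140
G = 70 + 0.3 × (127 − 70) = 70 + 0.3 × 57 = 87.1 → 87
B = 90 + 0.3 × (160 − 90) = 90 + 0.3 × 70 = 111 → 111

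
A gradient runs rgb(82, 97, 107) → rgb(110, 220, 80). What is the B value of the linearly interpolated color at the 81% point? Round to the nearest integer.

B = 107 + 0.81 × (80 − 107) = 85.13 → 85

85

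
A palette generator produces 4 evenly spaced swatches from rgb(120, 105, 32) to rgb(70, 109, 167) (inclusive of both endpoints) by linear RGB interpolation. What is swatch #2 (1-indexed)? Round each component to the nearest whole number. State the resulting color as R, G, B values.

With 4 swatches and endpoints inclusive, swatch 2 sits at t = (2 − 1)/(4 − 1) = 1/3 ≈ 0.3333.
R = 120 + 0.3333 × (70 − 120) = 103.335 → 103
G = 105 + 0.3333 × (109 − 105) = 106.333 → 106
B = 32 + 0.3333 × (167 − 32) = 76.995 → 77

(103, 106, 77)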